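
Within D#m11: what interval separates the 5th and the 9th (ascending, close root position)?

perfect fifth

Spelling the chord: D#-F#-A#-C#-E#-G#.
So we need the interval from A# up to E#.
Counting 5 letters and 7 half steps from A# gives a perfect fifth.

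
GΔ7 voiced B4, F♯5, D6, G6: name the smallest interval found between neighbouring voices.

P4

Adjacent intervals: B4→F♯5 = perfect fifth; F♯5→D6 = minor sixth; D6→G6 = perfect fourth.
The smallest is D6 to G6, a perfect fourth (5 semitones).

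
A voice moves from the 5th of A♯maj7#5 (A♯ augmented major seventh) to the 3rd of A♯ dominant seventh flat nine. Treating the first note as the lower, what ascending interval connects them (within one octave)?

The 5th of A♯maj7#5 (A♯ augmented major seventh) is E𝄪; the 3rd of A♯ dominant seventh flat nine is C𝄪.
From E𝄪 to C𝄪: 8 semitones over a sixth = minor.

minor sixth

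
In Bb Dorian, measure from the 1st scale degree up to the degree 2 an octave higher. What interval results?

major ninth

Spelling Bb Dorian: Bb C Db Eb F G Ab.
1st scale degree = Bb; 2nd degree (up an octave) = C.
From Bb to C is 14 semitones, exactly the major ninth.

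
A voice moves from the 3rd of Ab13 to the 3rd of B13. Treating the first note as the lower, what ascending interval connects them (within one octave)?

Ab13 has C as its 3rd, and B13 has D# as its 3rd.
From C to D#: 3 semitones over a second = augmented.

A2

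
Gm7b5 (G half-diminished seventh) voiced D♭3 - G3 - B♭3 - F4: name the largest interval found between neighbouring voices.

Adjacent intervals: D♭3→G3 = augmented fourth; G3→B♭3 = minor third; B♭3→F4 = perfect fifth.
The largest is B♭3 to F4, a perfect fifth (7 semitones).

perfect 5th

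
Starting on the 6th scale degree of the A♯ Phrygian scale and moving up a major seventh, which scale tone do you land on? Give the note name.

E#

The scale is A♯ B C♯ D♯ E♯ F♯ G♯.
The 6th scale degree is F♯; a major seventh above that is E♯ — scale degree 5.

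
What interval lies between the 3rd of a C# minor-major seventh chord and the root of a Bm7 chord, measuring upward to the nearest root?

perfect fifth

C# minor-major seventh has E as its 3rd, and Bm7 has B as its root.
Counting 5 letters and 7 half steps from E gives a perfect fifth.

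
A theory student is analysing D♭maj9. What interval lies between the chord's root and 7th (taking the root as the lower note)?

D♭maj9 (D♭ major ninth): D♭-F-A♭-C-E♭.
Root = D♭; 7th = C.
Counting 7 letters and 11 half steps from D♭ gives a major seventh.

major seventh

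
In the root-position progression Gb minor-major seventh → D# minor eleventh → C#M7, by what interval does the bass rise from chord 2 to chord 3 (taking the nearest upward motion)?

minor seventh

The roots are D# and C#.
From D# to C#: 10 semitones over a seventh = minor.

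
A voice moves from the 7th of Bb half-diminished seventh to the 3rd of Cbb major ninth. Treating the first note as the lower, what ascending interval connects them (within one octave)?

The 7th of Bb half-diminished seventh is Ab; the 3rd of Cbb major ninth is Ebb.
From Ab to Ebb: 6 semitones over a fifth = diminished.

diminished 5th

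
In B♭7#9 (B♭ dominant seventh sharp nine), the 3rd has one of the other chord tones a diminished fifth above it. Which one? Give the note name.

Ab

B♭ dominant seventh sharp nine is spelled B♭-D-F-A♭-C♯.
The 3rd is D. A diminished fifth above D is A♭.
A♭ is the chord's 7th.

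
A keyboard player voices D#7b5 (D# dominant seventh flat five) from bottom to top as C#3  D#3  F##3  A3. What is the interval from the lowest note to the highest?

The outer voices are C#3 and A3.
6 letter names make it a sixth; at 8 semitones (a half step narrower than major) the quality is minor.

minor sixth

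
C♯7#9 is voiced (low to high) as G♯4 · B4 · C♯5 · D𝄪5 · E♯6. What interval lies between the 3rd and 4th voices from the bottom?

Those voices are C♯5 and D𝄪5.
From C♯ to D𝄪: 3 semitones over a second = augmented.

augmented second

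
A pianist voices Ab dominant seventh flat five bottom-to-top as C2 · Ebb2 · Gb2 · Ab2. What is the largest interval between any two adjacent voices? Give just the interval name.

Adjacent intervals: C2→Ebb2 = diminished third; Ebb2→Gb2 = major third; Gb2→Ab2 = major second.
The largest is Ebb2 to Gb2, a major third (4 semitones).

major third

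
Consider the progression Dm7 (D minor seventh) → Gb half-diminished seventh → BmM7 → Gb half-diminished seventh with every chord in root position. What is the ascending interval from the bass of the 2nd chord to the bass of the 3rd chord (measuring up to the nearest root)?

The roots are Gb and B.
3 letter names make it a third; at 5 semitones (a half step wider than major) the quality is augmented.

augmented third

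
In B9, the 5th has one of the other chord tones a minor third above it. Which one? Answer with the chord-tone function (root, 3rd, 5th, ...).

The chord tones of B9 are B, D#, F#, A, C#.
The 5th is F#. A minor third above F# is A.
A is the chord's 7th.

7th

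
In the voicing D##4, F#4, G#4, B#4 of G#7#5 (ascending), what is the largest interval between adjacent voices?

Adjacent intervals: D##4→F#4 = diminished third; F#4→G#4 = major second; G#4→B#4 = major third.
The largest is G#4 to B#4, a major third (4 semitones).

major third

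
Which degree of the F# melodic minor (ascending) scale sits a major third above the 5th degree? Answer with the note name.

The scale is F# G# A B C# D# E#.
The 5th degree is C#; a major third above that is E# — scale degree 7.

E#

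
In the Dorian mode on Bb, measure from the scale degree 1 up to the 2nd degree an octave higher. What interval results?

Bb dorian: Bb C Db Eb F G Ab.
The scale degree 1 is Bb and the degree 2 (up an octave) is C.
From Bb to C is 14 semitones, exactly the major ninth.

major ninth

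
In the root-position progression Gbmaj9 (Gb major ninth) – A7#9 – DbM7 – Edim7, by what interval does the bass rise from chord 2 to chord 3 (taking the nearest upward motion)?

The roots are A and Db.
4 letter names make it a fourth; at 4 semitones (a half step narrower than perfect) the quality is diminished.

diminished fourth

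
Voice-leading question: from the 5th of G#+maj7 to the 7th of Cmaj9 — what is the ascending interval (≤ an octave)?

diminished 6th

The 5th of G#+maj7 is D##; the 7th of Cmaj9 is B.
6 letter names make it a sixth; at 7 semitones (a whole step narrower than major) the quality is diminished.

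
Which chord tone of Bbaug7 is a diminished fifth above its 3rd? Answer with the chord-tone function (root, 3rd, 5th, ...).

Spelling the chord: Bb-D-F#-Ab.
The 3rd is D. A diminished fifth above D is Ab.
Ab is the chord's 7th.

7th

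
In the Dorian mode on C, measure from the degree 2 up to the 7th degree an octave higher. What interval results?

minor thirteenth

Spelling the Dorian mode on C: C D E♭ F G A B♭.
That puts D below B♭.
D up to B♭ is 20 semitones, a half step narrower than a major thirteenth, so the interval is minor.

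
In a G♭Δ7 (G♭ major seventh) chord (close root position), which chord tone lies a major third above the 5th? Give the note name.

F

The chord tones of G♭ major seventh are G♭, B♭, D♭, F.
The 5th is D♭. A major third above D♭ is F.
F is the chord's 7th.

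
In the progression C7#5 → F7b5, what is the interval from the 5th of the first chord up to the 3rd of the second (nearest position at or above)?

minor second

C7#5 has G# as its 5th, and F7b5 has A as its 3rd.
G# up to A is 1 semitone, a half step narrower than a major second, so the interval is minor.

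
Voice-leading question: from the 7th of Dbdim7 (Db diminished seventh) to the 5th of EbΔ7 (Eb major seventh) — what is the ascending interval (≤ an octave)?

augmented seventh

Dbdim7 (Db diminished seventh) has Cbb as its 7th, and EbΔ7 (Eb major seventh) has Bb as its 5th.
Cbb up to Bb is 12 semitones, a half step wider than a major seventh, so the interval is augmented.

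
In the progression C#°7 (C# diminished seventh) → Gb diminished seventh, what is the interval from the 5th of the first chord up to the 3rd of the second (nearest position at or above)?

C#°7 (C# diminished seventh) has G as its 5th, and Gb diminished seventh has Bbb as its 3rd.
3 letter names make it a third; at 2 semitones (a whole step narrower than major) the quality is diminished.

d3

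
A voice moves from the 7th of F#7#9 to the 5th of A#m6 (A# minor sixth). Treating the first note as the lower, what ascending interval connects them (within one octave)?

augmented unison

F#7#9 has E as its 7th, and A#m6 (A# minor sixth) has E# as its 5th.
E up to E# is 1 semitone, a half step wider than a perfect unison, so the interval is augmented.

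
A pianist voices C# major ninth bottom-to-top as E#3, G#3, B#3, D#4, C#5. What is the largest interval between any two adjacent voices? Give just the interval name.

minor seventh

Adjacent intervals: E#3→G#3 = minor third; G#3→B#3 = major third; B#3→D#4 = minor third; D#4→C#5 = minor seventh.
The largest is D#4 to C#5, a minor seventh (10 semitones).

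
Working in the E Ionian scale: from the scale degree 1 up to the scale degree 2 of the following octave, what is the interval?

M9

Spelling the E Ionian scale: E F# G# A B C# D#.
The scale degree 1 is E and the 2nd scale degree (up an octave) is F#.
E up to F# spans 9 letter names and 14 semitones — a major ninth.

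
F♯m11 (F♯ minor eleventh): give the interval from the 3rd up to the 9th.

major seventh

F♯m11 is spelled F♯, A, C♯, E, G♯, B.
The 3rd is A and the 9th is G♯.
Counting 7 letters and 11 half steps from A gives a major seventh.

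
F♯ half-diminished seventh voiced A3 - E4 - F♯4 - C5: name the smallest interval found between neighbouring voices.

Adjacent intervals: A3→E4 = perfect fifth; E4→F♯4 = major second; F♯4→C5 = diminished fifth.
The smallest is E4 to F♯4, a major second (2 semitones).

M2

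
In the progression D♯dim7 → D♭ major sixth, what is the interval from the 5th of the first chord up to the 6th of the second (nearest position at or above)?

The 5th of D♯dim7 is A; the 6th of D♭ major sixth is B♭.
From A to B♭: 1 semitone over a second = minor.

m2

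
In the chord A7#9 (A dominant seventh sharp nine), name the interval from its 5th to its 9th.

The chord tones of A dominant seventh sharp nine are A, C#, E, G, B#.
So we need the interval from E up to B#.
From E to B#: 8 semitones over a fifth = augmented.

augmented fifth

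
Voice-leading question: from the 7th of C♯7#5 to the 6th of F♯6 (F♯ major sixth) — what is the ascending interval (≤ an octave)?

major third

The 7th of C♯7#5 is B; the 6th of F♯6 (F♯ major sixth) is D♯.
Counting 3 letters and 4 half steps from B gives a major third.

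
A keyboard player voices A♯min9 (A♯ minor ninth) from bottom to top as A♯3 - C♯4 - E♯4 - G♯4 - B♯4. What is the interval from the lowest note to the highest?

M9

The outer voices are A♯3 and B♯4.
Counting 9 letters and 14 half steps from A♯ gives a major ninth.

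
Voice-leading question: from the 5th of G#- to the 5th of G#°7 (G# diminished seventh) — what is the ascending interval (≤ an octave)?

diminished 8th

The 5th of G#- is D#; the 5th of G#°7 (G# diminished seventh) is D.
8 letter names make it an octave; at 11 semitones (a half step narrower than perfect) the quality is diminished.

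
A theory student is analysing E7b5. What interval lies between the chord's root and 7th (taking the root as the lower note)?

E7b5 is spelled E–G#–Bb–D.
The root is E and the 7th is D.
E up to D is 10 semitones, a half step narrower than a major seventh, so the interval is minor.

minor 7th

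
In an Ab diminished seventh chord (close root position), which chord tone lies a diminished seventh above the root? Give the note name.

Gbb

The chord tones of Abdim7 (Ab diminished seventh) are Ab–Cb–Ebb–Gbb.
The root is Ab. A diminished seventh above Ab is Gbb.
Gbb is the chord's 7th.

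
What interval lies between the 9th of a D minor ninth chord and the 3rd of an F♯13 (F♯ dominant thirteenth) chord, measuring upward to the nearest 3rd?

The 9th of D minor ninth is E; the 3rd of F♯13 (F♯ dominant thirteenth) is A♯.
4 letter names make it a fourth; at 6 semitones (a half step wider than perfect) the quality is augmented.

augmented 4th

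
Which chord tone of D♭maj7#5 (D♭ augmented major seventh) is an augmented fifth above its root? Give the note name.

A

D♭maj7#5 (D♭ augmented major seventh) is spelled D♭-F-A-C.
The root is D♭. An augmented fifth above D♭ is A.
A is the chord's 5th.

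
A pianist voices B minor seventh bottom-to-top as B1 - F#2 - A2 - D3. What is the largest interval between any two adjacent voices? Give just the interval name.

perfect 5th

Adjacent intervals: B1→F#2 = perfect fifth; F#2→A2 = minor third; A2→D3 = perfect fourth.
The largest is B1 to F#2, a perfect fifth (7 semitones).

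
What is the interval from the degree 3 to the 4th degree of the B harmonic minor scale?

major second

Spelling the B harmonic minor scale: B C# D E F# G A#.
So we need the interval from D up to E.
From D to E is 2 semitones, exactly the major second.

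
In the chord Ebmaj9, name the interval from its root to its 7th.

major 7th

Spelling the chord: Eb-G-Bb-D-F.
So we need the interval from Eb up to D.
Counting 7 letters and 11 half steps from Eb gives a major seventh.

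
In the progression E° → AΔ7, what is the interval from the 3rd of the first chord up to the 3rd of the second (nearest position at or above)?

The 3rd of E° is G; the 3rd of AΔ7 is C#.
G up to C# is 6 semitones, a half step wider than a perfect fourth, so the interval is augmented.

A4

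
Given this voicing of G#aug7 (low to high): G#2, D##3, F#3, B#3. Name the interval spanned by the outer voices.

The outer voices are G#2 and B#3.
G# up to B# spans 10 letter names and 16 semitones — a major tenth.

major 10th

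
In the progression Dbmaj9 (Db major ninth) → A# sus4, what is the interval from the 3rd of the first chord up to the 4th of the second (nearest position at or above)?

Dbmaj9 (Db major ninth) has F as its 3rd, and A# sus4 has D# as its 4th.
6 letter names make it a sixth; at 10 semitones (a half step wider than major) the quality is augmented.

A6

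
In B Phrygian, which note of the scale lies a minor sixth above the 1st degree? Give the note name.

G

The scale is B C D E F♯ G A.
The 1st degree is B; a minor sixth above that is G — scale degree 6.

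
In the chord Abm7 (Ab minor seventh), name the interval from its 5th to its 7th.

minor third

Spelling the chord: Ab-Cb-Eb-Gb.
So we need the interval from Eb up to Gb.
From Eb to Gb: 3 semitones over a third = minor.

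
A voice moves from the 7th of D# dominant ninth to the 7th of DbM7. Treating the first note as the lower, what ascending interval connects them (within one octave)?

D# dominant ninth has C# as its 7th, and DbM7 has C as its 7th.
C# up to C is 11 semitones, a half step narrower than a perfect octave, so the interval is diminished.

diminished octave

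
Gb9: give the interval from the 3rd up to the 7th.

d5

Gb9 (Gb dominant ninth) is spelled Gb, Bb, Db, Fb, Ab.
So we need the interval from Bb up to Fb.
Bb up to Fb is 6 semitones, a half step narrower than a perfect fifth, so the interval is diminished.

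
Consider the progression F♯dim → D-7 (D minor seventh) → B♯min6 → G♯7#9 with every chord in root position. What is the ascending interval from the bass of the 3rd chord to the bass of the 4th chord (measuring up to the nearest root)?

minor 6th

The roots are B♯ and G♯.
B♯ up to G♯ is 8 semitones, a half step narrower than a major sixth, so the interval is minor.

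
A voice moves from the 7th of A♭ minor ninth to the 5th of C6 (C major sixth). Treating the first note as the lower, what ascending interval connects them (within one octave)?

augmented 1st

The 7th of A♭ minor ninth is G♭; the 5th of C6 (C major sixth) is G.
From G♭ to G: 1 semitone over a unison = augmented.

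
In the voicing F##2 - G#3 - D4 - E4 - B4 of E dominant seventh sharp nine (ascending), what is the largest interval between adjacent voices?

Adjacent intervals: F##2→G#3 = minor ninth; G#3→D4 = diminished fifth; D4→E4 = major second; E4→B4 = perfect fifth.
The largest is F##2 to G#3, a minor ninth (13 semitones).

minor ninth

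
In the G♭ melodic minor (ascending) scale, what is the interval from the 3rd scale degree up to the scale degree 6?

augmented fourth

Spelling the G♭ melodic minor (ascending) scale: G♭ A♭ B𝄫 C♭ D♭ E♭ F.
3rd scale degree = B𝄫; 6th scale degree = E♭.
From B𝄫 to E♭: 6 semitones over a fourth = augmented.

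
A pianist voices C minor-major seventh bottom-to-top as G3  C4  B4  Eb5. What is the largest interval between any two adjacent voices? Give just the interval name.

M7

Adjacent intervals: G3→C4 = perfect fourth; C4→B4 = major seventh; B4→Eb5 = diminished fourth.
The largest is C4 to B4, a major seventh (11 semitones).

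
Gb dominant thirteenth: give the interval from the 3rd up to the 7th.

diminished fifth

The chord tones of Gb dominant thirteenth are Gb, Bb, Db, Fb, Ab, Eb.
That puts Bb below Fb.
Bb up to Fb is 6 semitones, a half step narrower than a perfect fifth, so the interval is diminished.
This 3–7 tritone is the characteristic tension at the heart of the dominant sound.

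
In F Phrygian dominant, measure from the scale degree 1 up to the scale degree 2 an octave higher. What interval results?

minor 9th

F phrygian dominant: F Gb A Bb C Db Eb.
So we need the interval from F up to Gb.
9 letter names make it a ninth; at 13 semitones (a half step narrower than major) the quality is minor.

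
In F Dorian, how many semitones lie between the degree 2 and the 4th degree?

The scale is F G Ab Bb C D Eb.
G up to Bb is a minor third — 3 semitones.

3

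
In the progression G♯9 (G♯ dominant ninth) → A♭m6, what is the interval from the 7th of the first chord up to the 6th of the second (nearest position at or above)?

The 7th of G♯9 (G♯ dominant ninth) is F♯; the 6th of A♭m6 is F.
F♯ up to F is 11 semitones, a half step narrower than a perfect octave, so the interval is diminished.

diminished octave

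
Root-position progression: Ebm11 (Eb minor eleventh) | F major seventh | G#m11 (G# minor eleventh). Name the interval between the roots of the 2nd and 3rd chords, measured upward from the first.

The roots are F and G#.
2 letter names make it a second; at 3 semitones (a half step wider than major) the quality is augmented.

A2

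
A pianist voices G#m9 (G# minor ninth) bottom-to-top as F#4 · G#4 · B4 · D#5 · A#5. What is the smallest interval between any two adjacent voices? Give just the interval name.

major second

Adjacent intervals: F#4→G#4 = major second; G#4→B4 = minor third; B4→D#5 = major third; D#5→A#5 = perfect fifth.
The smallest is F#4 to G#4, a major second (2 semitones).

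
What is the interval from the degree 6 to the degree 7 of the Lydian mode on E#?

Spelling the Lydian mode on E#: E# F## G## A## B# C## D##.
Degree 6 = C##; 7th degree = D##.
Counting 2 letters and 2 half steps from C## gives a major second.

M2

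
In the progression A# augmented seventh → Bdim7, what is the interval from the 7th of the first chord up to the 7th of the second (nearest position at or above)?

diminished second

A# augmented seventh has G# as its 7th, and Bdim7 has Ab as its 7th.
From G# to Ab: 0 semitones over a second = diminished.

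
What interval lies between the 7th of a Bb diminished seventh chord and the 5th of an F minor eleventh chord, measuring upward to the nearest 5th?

augmented 3rd

Bb diminished seventh has Abb as its 7th, and F minor eleventh has C as its 5th.
3 letter names make it a third; at 5 semitones (a half step wider than major) the quality is augmented.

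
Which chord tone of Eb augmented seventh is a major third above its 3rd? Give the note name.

B

The chord tones of Eb augmented seventh are Eb-G-B-Db.
The 3rd is G. A major third above G is B.
B is the chord's 5th.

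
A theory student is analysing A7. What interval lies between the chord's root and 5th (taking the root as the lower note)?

A7 (A dominant seventh) is spelled A-C♯-E-G.
The root is A and the 5th is E.
Counting 5 letters and 7 half steps from A gives a perfect fifth.

perfect fifth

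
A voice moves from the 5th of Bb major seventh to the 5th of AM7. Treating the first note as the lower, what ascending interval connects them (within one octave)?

Bb major seventh has F as its 5th, and AM7 has E as its 5th.
Counting 7 letters and 11 half steps from F gives a major seventh.

major seventh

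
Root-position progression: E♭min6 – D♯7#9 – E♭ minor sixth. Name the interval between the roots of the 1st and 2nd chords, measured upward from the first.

The roots are E♭ and D♯.
E♭ up to D♯ is 12 semitones, a half step wider than a major seventh, so the interval is augmented.

augmented seventh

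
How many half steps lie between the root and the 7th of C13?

10

The chord tones of C dominant thirteenth are C–E–G–Bb–D–A.
C to Bb is a minor seventh: 10 semitones.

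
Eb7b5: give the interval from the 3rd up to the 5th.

diminished 3rd

Eb dominant seventh flat five: Eb G Bbb Db.
The 3rd is G and the 5th is Bbb.
3 letter names make it a third; at 2 semitones (a whole step narrower than major) the quality is diminished.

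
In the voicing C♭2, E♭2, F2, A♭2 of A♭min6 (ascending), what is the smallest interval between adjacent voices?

major second

Adjacent intervals: C♭2→E♭2 = major third; E♭2→F2 = major second; F2→A♭2 = minor third.
The smallest is E♭2 to F2, a major second (2 semitones).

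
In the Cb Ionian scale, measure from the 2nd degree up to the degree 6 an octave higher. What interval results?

perfect 12th

Cb major: Cb Db Eb Fb Gb Ab Bb.
2nd degree = Db; 6th scale degree (up an octave) = Ab.
From Db to Ab is 19 semitones, exactly the perfect twelfth.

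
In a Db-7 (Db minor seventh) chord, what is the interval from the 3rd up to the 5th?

major third

Db-7 (Db minor seventh) is spelled Db, Fb, Ab, Cb.
That puts Fb below Ab.
Fb up to Ab spans 3 letter names and 4 semitones — a major third.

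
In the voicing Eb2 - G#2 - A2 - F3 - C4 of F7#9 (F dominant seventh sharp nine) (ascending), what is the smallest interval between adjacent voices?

Adjacent intervals: Eb2→G#2 = augmented third; G#2→A2 = minor second; A2→F3 = minor sixth; F3→C4 = perfect fifth.
The smallest is G#2 to A2, a minor second (1 semitone).

m2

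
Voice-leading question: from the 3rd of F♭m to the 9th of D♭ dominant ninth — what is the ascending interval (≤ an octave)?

A5

The 3rd of F♭m is A𝄫; the 9th of D♭ dominant ninth is E♭.
5 letter names make it a fifth; at 8 semitones (a half step wider than perfect) the quality is augmented.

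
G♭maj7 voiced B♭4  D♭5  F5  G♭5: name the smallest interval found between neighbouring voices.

Adjacent intervals: B♭4→D♭5 = minor third; D♭5→F5 = major third; F5→G♭5 = minor second.
The smallest is F5 to G♭5, a minor second (1 semitone).

minor second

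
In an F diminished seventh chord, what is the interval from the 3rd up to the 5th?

minor third

The chord tones of F°7 are F-A♭-C♭-E𝄫.
3rd = A♭; 5th = C♭.
From A♭ to C♭: 3 semitones over a third = minor.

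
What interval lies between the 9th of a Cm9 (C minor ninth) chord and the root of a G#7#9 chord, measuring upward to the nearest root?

augmented fourth

The 9th of Cm9 (C minor ninth) is D; the root of G#7#9 is G#.
4 letter names make it a fourth; at 6 semitones (a half step wider than perfect) the quality is augmented.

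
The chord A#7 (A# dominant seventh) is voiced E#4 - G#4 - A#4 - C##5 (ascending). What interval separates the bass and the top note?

The outer voices are E#4 and C##5.
E# up to C## spans 6 letter names and 9 semitones — a major sixth.

major sixth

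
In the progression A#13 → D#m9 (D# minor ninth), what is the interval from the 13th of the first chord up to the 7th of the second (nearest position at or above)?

d5

A#13 has F## as its 13th, and D#m9 (D# minor ninth) has C# as its 7th.
From F## to C#: 6 semitones over a fifth = diminished.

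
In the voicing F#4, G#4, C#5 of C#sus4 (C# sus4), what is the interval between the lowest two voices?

Those voices are F#4 and G#4.
Counting 2 letters and 2 half steps from F# gives a major second.

major second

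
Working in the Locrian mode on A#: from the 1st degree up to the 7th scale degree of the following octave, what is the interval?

Spelling the Locrian mode on A#: A# B C# D# E F# G#.
The 1st degree is A# and the degree 7 (up an octave) is G#.
14 letter names make it a fourteenth; at 22 semitones (a half step narrower than major) the quality is minor.

minor fourteenth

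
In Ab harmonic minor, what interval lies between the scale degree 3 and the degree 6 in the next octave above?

perfect eleventh

Ab harmonic minor: Ab Bb Cb Db Eb Fb G.
Scale degree 3 = Cb; degree 6 (up an octave) = Fb.
Counting 11 letters and 17 half steps from Cb gives a perfect eleventh.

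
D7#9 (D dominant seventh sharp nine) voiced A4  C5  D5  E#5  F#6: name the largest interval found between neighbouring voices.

Adjacent intervals: A4→C5 = minor third; C5→D5 = major second; D5→E#5 = augmented second; E#5→F#6 = minor ninth.
The largest is E#5 to F#6, a minor ninth (13 semitones).

minor ninth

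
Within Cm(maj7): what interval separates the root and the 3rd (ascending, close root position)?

The chord tones of Cm(maj7) are C, Eb, G, B.
That puts C below Eb.
C up to Eb is 3 semitones, a half step narrower than a major third, so the interval is minor.

minor third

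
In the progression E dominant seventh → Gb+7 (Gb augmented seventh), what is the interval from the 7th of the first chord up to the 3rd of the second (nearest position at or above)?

E dominant seventh has D as its 7th, and Gb+7 (Gb augmented seventh) has Bb as its 3rd.
6 letter names make it a sixth; at 8 semitones (a half step narrower than major) the quality is minor.

minor 6th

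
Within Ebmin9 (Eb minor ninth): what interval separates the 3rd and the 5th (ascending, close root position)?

Spelling the chord: Eb–Gb–Bb–Db–F.
3rd = Gb; 5th = Bb.
From Gb to Bb is 4 semitones, exactly the major third.

major third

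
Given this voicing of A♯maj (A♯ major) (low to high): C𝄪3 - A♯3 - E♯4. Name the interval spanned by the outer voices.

minor tenth

The outer voices are C𝄪3 and E♯4.
From C𝄪 to E♯: 15 semitones over a tenth = minor.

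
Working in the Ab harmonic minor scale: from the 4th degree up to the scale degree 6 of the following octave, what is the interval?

minor 10th

Spelling the Ab harmonic minor scale: Ab Bb Cb Db Eb Fb G.
The 4th degree is Db and the 6th scale degree (up an octave) is Fb.
From Db to Fb: 15 semitones over a tenth = minor.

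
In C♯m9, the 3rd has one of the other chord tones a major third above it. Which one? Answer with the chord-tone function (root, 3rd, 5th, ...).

5th

The chord tones of C♯ minor ninth are C♯, E, G♯, B, D♯.
The 3rd is E. A major third above E is G♯.
G♯ is the chord's 5th.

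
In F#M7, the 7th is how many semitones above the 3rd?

The chord tones of F#M7 are F#-A#-C#-E#.
A# to E# is a perfect fifth: 7 semitones.

7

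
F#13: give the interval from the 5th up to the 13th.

major 9th

The chord tones of F# dominant thirteenth are F#, A#, C#, E, G#, D#.
So we need the interval from C# up to D#.
From C# to D# is 14 semitones, exactly the major ninth.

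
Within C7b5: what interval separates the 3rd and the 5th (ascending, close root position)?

diminished third

C dominant seventh flat five: C-E-Gb-Bb.
So we need the interval from E up to Gb.
From E to Gb: 2 semitones over a third = diminished.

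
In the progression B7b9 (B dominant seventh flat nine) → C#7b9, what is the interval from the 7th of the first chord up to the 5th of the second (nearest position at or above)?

major seventh

The 7th of B7b9 (B dominant seventh flat nine) is A; the 5th of C#7b9 is G#.
From A to G# is 11 semitones, exactly the major seventh.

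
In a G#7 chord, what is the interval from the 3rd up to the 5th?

minor 3rd

G#7 (G# dominant seventh) is spelled G#-B#-D#-F#.
3rd = B#; 5th = D#.
3 letter names make it a third; at 3 semitones (a half step narrower than major) the quality is minor.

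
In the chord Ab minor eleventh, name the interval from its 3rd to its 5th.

major third

Spelling the chord: Ab–Cb–Eb–Gb–Bb–Db.
So we need the interval from Cb up to Eb.
From Cb to Eb is 4 semitones, exactly the major third.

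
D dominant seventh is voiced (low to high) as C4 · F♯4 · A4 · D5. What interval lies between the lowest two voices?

Those voices are C4 and F♯4.
C up to F♯ is 6 semitones, a half step wider than a perfect fourth, so the interval is augmented.

augmented 4th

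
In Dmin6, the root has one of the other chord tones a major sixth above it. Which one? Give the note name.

B

Spelling the chord: D–F–A–B.
The root is D. A major sixth above D is B.
B is the chord's 6th.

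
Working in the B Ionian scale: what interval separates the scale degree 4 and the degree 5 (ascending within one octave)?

major second

Spelling the B Ionian scale: B C# D# E F# G# A#.
Scale degree 4 = E; 5th degree = F#.
E up to F# spans 2 letter names and 2 semitones — a major second.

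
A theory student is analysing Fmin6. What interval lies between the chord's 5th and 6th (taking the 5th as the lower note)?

The chord tones of Fm6 are F Ab C D.
That puts C below D.
Counting 2 letters and 2 half steps from C gives a major second.

major 2nd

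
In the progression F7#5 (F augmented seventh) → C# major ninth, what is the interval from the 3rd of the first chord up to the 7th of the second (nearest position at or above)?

F7#5 (F augmented seventh) has A as its 3rd, and C# major ninth has B# as its 7th.
2 letter names make it a second; at 3 semitones (a half step wider than major) the quality is augmented.

augmented second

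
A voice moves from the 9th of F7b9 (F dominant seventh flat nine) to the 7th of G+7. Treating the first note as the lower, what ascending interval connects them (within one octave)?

F7b9 (F dominant seventh flat nine) has Gb as its 9th, and G+7 has F as its 7th.
Counting 7 letters and 11 half steps from Gb gives a major seventh.

major 7th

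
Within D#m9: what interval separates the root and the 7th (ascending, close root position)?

m7

D#min9 is spelled D# F# A# C# E#.
Root = D#; 7th = C#.
From D# to C#: 10 semitones over a seventh = minor.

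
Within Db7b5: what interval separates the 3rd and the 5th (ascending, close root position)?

Db dominant seventh flat five: Db F Abb Cb.
That puts F below Abb.
3 letter names make it a third; at 2 semitones (a whole step narrower than major) the quality is diminished.

diminished 3rd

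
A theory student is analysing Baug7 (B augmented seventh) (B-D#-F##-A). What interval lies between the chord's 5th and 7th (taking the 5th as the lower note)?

5th = F##; 7th = A.
From F## to A: 2 semitones over a third = diminished.

diminished third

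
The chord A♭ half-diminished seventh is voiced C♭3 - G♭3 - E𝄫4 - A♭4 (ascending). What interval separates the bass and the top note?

The outer voices are C♭3 and A♭4.
Counting 13 letters and 21 half steps from C♭ gives a major thirteenth.

major thirteenth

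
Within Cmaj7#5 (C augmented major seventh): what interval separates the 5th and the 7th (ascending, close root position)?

C augmented major seventh: C E G# B.
So we need the interval from G# up to B.
From G# to B: 3 semitones over a third = minor.

minor 3rd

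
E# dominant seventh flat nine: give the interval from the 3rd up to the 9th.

diminished 7th

The chord tones of E#7b9 (E# dominant seventh flat nine) are E#, G##, B#, D#, F#.
So we need the interval from G## up to F#.
7 letter names make it a seventh; at 9 semitones (a whole step narrower than major) the quality is diminished.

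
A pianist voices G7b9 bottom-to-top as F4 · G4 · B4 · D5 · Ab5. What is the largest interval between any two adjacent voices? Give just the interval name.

Adjacent intervals: F4→G4 = major second; G4→B4 = major third; B4→D5 = minor third; D5→Ab5 = diminished fifth.
The largest is D5 to Ab5, a diminished fifth (6 semitones).

d5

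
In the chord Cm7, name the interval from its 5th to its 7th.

minor third

C-7 (C minor seventh) is spelled C E♭ G B♭.
5th = G; 7th = B♭.
3 letter names make it a third; at 3 semitones (a half step narrower than major) the quality is minor.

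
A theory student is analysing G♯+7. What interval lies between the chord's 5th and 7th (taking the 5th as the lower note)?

G♯+7: G♯, B♯, D𝄪, F♯.
The 5th is D𝄪 and the 7th is F♯.
3 letter names make it a third; at 2 semitones (a whole step narrower than major) the quality is diminished.

diminished third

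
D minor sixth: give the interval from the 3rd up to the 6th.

augmented fourth

Dmin6: D–F–A–B.
The 3rd is F and the 6th is B.
F up to B is 6 semitones, a half step wider than a perfect fourth, so the interval is augmented.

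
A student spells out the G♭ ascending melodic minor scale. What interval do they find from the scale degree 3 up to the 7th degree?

augmented 5th

G♭ melodic minor: G♭ A♭ B𝄫 C♭ D♭ E♭ F.
Scale degree 3 = B𝄫; degree 7 = F.
From B𝄫 to F: 8 semitones over a fifth = augmented.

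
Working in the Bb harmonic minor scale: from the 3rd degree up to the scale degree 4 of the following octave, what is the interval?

Bb harmonic minor: Bb C Db Eb F Gb A.
The 3rd degree is Db and the 4th scale degree (up an octave) is Eb.
Db up to Eb spans 9 letter names and 14 semitones — a major ninth.

major ninth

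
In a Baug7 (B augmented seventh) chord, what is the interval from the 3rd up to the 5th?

B7#5 (B augmented seventh): B, D♯, F𝄪, A.
That puts D♯ below F𝄪.
Counting 3 letters and 4 half steps from D♯ gives a major third.

major third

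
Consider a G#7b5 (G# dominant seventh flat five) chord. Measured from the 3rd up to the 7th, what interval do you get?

diminished fifth

The chord tones of G# dominant seventh flat five are G#–B#–D–F#.
3rd = B#; 7th = F#.
5 letter names make it a fifth; at 6 semitones (a half step narrower than perfect) the quality is diminished.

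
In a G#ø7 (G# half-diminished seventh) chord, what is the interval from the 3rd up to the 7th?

The chord tones of G#ø7 (G# half-diminished seventh) are G#, B, D, F#.
3rd = B; 7th = F#.
From B to F# is 7 semitones, exactly the perfect fifth.

perfect fifth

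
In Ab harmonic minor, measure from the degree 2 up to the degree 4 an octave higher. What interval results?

minor 10th

Ab harmonic minor: Ab Bb Cb Db Eb Fb G.
The degree 2 is Bb and the scale degree 4 (up an octave) is Db.
From Bb to Db: 15 semitones over a tenth = minor.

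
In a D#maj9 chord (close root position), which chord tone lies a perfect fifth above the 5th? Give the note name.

E#

The chord tones of D#maj9 are D#, F##, A#, C##, E#.
The 5th is A#. A perfect fifth above A# is E#.
E# is the chord's 9th.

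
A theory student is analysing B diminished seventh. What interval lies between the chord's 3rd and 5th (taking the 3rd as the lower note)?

B diminished seventh: B–D–F–Ab.
That puts D below F.
3 letter names make it a third; at 3 semitones (a half step narrower than major) the quality is minor.

minor 3rd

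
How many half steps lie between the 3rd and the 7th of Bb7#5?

The chord tones of Bb augmented seventh are Bb, D, F#, Ab.
D to Ab is a diminished fifth: 6 semitones.

6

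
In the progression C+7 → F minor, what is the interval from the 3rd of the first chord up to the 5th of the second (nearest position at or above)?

minor sixth

The 3rd of C+7 is E; the 5th of F minor is C.
6 letter names make it a sixth; at 8 semitones (a half step narrower than major) the quality is minor.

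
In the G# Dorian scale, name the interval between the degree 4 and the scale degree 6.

major third

The scale runs G# A# B C# D# E# F#.
That puts C# below E#.
From C# to E# is 4 semitones, exactly the major third.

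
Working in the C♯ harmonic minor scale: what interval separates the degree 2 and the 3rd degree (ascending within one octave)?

The scale runs C♯ D♯ E F♯ G♯ A B♯.
The degree 2 is D♯ and the scale degree 3 is E.
D♯ up to E is 1 semitone, a half step narrower than a major second, so the interval is minor.

minor second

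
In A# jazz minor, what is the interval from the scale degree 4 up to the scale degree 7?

augmented 4th

Spelling A# jazz minor: A# B# C# D# E# F## G##.
The scale degree 4 is D# and the 7th scale degree is G##.
From D# to G##: 6 semitones over a fourth = augmented.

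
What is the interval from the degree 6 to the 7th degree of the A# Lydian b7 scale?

minor 2nd

Spelling the A# Lydian b7 scale: A# B# C## D## E# F## G#.
That puts F## below G#.
F## up to G# is 1 semitone, a half step narrower than a major second, so the interval is minor.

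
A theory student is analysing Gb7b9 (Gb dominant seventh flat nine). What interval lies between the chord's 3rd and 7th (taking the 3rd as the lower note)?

d5

Spelling the chord: Gb, Bb, Db, Fb, Abb.
That puts Bb below Fb.
Bb up to Fb is 6 semitones, a half step narrower than a perfect fifth, so the interval is diminished.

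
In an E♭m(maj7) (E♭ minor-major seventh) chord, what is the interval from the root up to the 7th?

major seventh

E♭ minor-major seventh is spelled E♭, G♭, B♭, D.
That puts E♭ below D.
From E♭ to D is 11 semitones, exactly the major seventh.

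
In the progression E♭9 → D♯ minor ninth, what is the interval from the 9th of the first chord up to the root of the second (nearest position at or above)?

E♭9 has F as its 9th, and D♯ minor ninth has D♯ as its root.
From F to D♯: 10 semitones over a sixth = augmented.

augmented sixth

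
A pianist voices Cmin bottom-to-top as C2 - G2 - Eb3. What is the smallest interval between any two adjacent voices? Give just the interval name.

Adjacent intervals: C2→G2 = perfect fifth; G2→Eb3 = minor sixth.
The smallest is C2 to G2, a perfect fifth (7 semitones).

perfect fifth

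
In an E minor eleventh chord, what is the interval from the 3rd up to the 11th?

major ninth

Em11 (E minor eleventh) is spelled E G B D F# A.
3rd = G; 11th = A.
From G to A is 14 semitones, exactly the major ninth.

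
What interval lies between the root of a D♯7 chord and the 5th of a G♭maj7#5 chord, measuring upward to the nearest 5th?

diminished octave

D♯7 has D♯ as its root, and G♭maj7#5 has D as its 5th.
From D♯ to D: 11 semitones over an octave = diminished.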